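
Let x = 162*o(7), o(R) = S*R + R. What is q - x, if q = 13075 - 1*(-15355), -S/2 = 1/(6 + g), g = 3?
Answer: 27548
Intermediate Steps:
S = -2/9 (S = -2/(6 + 3) = -2/9 ≈ -0.22222)
o(R) = 7*R/9 (o(R) = -2*R/9 + R = 7*R/9)
q = 28430 (q = 13075 + 15355 = 28430)
x = 882 (x = 162*((7/9)*7) = 162*(49/9) = 882)
q - x = 28430 - 1*882 = 28430 - 882 = 27548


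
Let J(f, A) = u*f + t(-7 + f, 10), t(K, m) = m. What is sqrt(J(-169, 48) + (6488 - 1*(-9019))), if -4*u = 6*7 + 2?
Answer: 4*sqrt(1086) ≈ 131.82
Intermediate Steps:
u = -11 (u = -(6*7 + 2)/4 = -(42 + 2)/4 = -1/4*44 = -11)
J(f, A) = 10 - 11*f (J(f, A) = -11*f + 10 = 10 - 11*f)
sqrt(J(-169, 48) + (6488 - 1*(-9019))) = sqrt((10 - 11*(-169)) + (6488 - 1*(-9019))) = sqrt((10 + 1859) + (6488 + 9019)) = sqrt(1869 + 15507) = sqrt(17376) = 4*sqrt(1086)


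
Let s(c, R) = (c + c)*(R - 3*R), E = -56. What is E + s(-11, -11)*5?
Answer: -2476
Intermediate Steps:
s(c, R) = -4*R*c (s(c, R) = (2*c)*(-2*R) = -4*R*c)
E + s(-11, -11)*5 = -56 - 4*(-11)*(-11)*5 = -56 - 484*5 = -56 - 2420 = -2476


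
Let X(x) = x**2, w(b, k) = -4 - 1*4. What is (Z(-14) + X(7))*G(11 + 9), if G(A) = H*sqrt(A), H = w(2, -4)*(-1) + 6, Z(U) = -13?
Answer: 1008*sqrt(5) ≈ 2254.0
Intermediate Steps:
w(b, k) = -8 (w(b, k) = -4 - 4 = -8)
H = 14 (H = -8*(-1) + 6 = 8 + 6 = 14)
G(A) = 14*sqrt(A)
(Z(-14) + X(7))*G(11 + 9) = (-13 + 7**2)*(14*sqrt(11 + 9)) = (-13 + 49)*(14*sqrt(20)) = 36*(14*(2*sqrt(5))) = 36*(28*sqrt(5)) = 1008*sqrt(5)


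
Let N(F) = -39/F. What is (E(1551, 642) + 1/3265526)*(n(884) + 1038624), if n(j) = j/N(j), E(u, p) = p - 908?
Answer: -442387424843400/1632763 ≈ -2.7094e+8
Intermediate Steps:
E(u, p) = -908 + p
n(j) = -j²/39 (n(j) = j/((-39/j)) = j*(-j/39) = -j²/39)
(E(1551, 642) + 1/3265526)*(n(884) + 1038624) = ((-908 + 642) + 1/3265526)*(-1/39*884² + 1038624) = (-266 + 1/3265526)*(-1/39*781456 + 1038624) = -868629915*(-60112/3 + 1038624)/3265526 = -868629915/3265526*3055760/3 = -442387424843400/1632763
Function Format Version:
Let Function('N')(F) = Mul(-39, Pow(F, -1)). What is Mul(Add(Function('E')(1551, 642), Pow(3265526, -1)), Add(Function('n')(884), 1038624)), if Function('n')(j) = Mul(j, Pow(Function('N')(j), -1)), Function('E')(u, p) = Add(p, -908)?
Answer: Rational(-442387424843400, 1632763) ≈ -2.7094e+8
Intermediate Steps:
Function('E')(u, p) = Add(-908, p)
Function('n')(j) = Mul(Rational(-1, 39), Pow(j, 2)) (Function('n')(j) = Mul(j, Pow(Mul(-39, Pow(j, -1)), -1)) = Mul(j, Mul(Rational(-1, 39), j)) = Mul(Rational(-1, 39), Pow(j, 2)))
Mul(Add(Function('E')(1551, 642), Pow(3265526, -1)), Add(Function('n')(884), 1038624)) = Mul(Add(Add(-908, 642), Pow(3265526, -1)), Add(Mul(Rational(-1, 39), Pow(884, 2)), 1038624)) = Mul(Add(-266, Rational(1, 3265526)), Add(Mul(Rational(-1, 39), 781456), 1038624)) = Mul(Rational(-868629915, 3265526), Add(Rational(-60112, 3), 1038624)) = Mul(Rational(-868629915, 3265526), Rational(3055760, 3)) = Rational(-442387424843400, 1632763)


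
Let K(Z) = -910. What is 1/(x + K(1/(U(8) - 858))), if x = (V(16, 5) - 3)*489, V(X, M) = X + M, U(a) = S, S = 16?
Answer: 1/7892 ≈ 0.00012671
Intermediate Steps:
U(a) = 16
V(X, M) = M + X
x = 8802 (x = ((5 + 16) - 3)*489 = (21 - 3)*489 = 18*489 = 8802)
1/(x + K(1/(U(8) - 858))) = 1/(8802 - 910) = 1/7892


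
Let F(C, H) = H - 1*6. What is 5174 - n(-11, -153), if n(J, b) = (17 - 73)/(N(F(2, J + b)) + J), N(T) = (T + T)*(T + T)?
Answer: 598057542/115589 ≈ 5174.0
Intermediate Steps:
F(C, H) = -6 + H (F(C, H) = H - 6 = -6 + H)
N(T) = 4*T² (N(T) = (2*T)*(2*T) = 4*T²)
n(J, b) = -56/(J + 4*(-6 + J + b)²) (n(J, b) = (17 - 73)/(4*(-6 + (J + b))² + J) = -56/(4*(-6 + J + b)² + J) = -56/(J + 4*(-6 + J + b)²))
5174 - n(-11, -153) = 5174 - (-56)/(-11 + 4*(-6 - 11 - 153)²) = 5174 - (-56)/(-11 + 4*(-170)²) = 5174 - (-56)/(-11 + 4*28900) = 5174 - (-56)/(-11 + 115600) = 5174 - (-56)/115589 = 5174 - 1*(-56/115589) = 5174 + 56/115589 = 598057542/115589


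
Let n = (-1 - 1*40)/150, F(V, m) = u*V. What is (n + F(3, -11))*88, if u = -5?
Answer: -100804/75 ≈ -1344.1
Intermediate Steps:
F(V, m) = -5*V
n = -41/150 (n = (-1 - 40)*(1/150) = -41*1/150 = -41/150 ≈ -0.27333)
(n + F(3, -11))*88 = (-41/150 - 5*3)*88 = (-41/150 - 15)*88 = -2291/150*88 = -100804/75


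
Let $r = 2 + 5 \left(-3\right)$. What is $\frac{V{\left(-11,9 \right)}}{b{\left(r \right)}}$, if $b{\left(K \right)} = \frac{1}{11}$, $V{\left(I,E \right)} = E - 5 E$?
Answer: $-396$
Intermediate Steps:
$V{\left(I,E \right)} = - 4 E$
$r = -13$ ($r = 2 - 15 = -13$)
$b{\left(K \right)} = \frac{1}{11}$
$\frac{V{\left(-11,9 \right)}}{b{\left(r \right)}} = \left(-4\right) 9 \frac{1}{\frac{1}{11}} = \left(-36\right) 11 = -396$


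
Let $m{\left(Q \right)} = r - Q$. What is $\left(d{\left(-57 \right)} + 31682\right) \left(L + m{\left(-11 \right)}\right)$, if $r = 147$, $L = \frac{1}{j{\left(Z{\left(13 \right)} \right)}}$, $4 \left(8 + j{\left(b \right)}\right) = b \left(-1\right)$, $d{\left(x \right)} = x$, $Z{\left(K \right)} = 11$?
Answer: $\frac{214733750}{43} \approx 4.9938 \cdot 10^{6}$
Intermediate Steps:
$j{\left(b \right)} = -8 - \frac{b}{4}$ ($j{\left(b \right)} = -8 + \frac{b \left(-1\right)}{4} = -8 + \frac{\left(-1\right) b}{4} = -8 - \frac{b}{4}$)
$L = - \frac{4}{43}$ ($L = \frac{1}{-8 - \frac{11}{4}} = \frac{1}{- \frac{43}{4}} = - \frac{4}{43} \approx -0.093023$)
$m{\left(Q \right)} = 147 - Q$
$\left(d{\left(-57 \right)} + 31682\right) \left(L + m{\left(-11 \right)}\right) = \left(-57 + 31682\right) \left(- \frac{4}{43} + \left(147 - -11\right)\right) = 31625 \left(- \frac{4}{43} + \left(147 + 11\right)\right) = 31625 \left(- \frac{4}{43} + 158\right) = 31625 \cdot \frac{6790}{43} = \frac{214733750}{43}$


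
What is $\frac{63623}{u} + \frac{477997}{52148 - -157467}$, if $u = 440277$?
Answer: $\frac{223787420314}{92288663355} \approx 2.4249$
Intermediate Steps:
$\frac{63623}{u} + \frac{477997}{52148 - -157467} = \frac{63623}{440277} + \frac{477997}{52148 - -157467} = 63623 \cdot \frac{1}{440277} + \frac{477997}{52148 + 157467} = \frac{63623}{440277} + \frac{477997}{209615} = \frac{223787420314}{92288663355}$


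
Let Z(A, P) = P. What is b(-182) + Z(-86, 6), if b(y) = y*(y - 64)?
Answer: 44778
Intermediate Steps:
b(y) = y*(-64 + y)
b(-182) + Z(-86, 6) = -182*(-64 - 182) + 6 = -182*(-246) + 6 = 44772 + 6 = 44778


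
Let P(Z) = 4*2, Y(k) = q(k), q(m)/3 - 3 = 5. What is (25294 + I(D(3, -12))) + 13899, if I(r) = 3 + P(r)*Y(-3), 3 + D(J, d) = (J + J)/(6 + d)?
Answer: 39388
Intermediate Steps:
q(m) = 24 (q(m) = 9 + 3*5 = 9 + 15 = 24)
Y(k) = 24
D(J, d) = -3 + 2*J/(6 + d) (D(J, d) = -3 + (J + J)/(6 + d) = -3 + (2*J)/(6 + d) = -3 + 2*J/(6 + d))
P(Z) = 8
I(r) = 195 (I(r) = 3 + 8*24 = 3 + 192 = 195)
(25294 + I(D(3, -12))) + 13899 = (25294 + 195) + 13899 = 25489 + 13899 = 39388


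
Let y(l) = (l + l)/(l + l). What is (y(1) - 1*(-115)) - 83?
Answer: 33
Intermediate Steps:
y(l) = 1 (y(l) = (2*l)/((2*l)) = (2*l)*(1/(2*l)) = 1)
(y(1) - 1*(-115)) - 83 = (1 - 1*(-115)) - 83 = (1 + 115) - 83 = 116 - 83 = 33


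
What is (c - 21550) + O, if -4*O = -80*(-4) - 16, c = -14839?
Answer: -36465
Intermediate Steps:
O = -76 (O = -(-80*(-4) - 16)/4 = -(320 - 16)/4 = -1/4*304 = -76)
(c - 21550) + O = (-14839 - 21550) - 76 = -36389 - 76 = -36465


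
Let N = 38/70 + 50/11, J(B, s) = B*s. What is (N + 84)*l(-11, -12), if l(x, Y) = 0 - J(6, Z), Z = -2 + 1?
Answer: 205794/385 ≈ 534.53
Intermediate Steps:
Z = -1
N = 1959/385 (N = 38*(1/70) + 50*(1/11) = 19/35 + 50/11 = 1959/385 ≈ 5.0883)
l(x, Y) = 6 (l(x, Y) = 0 - 6*(-1) = 0 - 1*(-6) = 0 + 6 = 6)
(N + 84)*l(-11, -12) = (1959/385 + 84)*6 = (34299/385)*6 = 205794/385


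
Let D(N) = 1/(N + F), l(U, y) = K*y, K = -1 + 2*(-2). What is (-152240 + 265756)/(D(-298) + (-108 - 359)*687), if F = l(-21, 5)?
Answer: -9166417/25906942 ≈ -0.35382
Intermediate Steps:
K = -5 (K = -1 - 4 = -5)
l(U, y) = -5*y
F = -25 (F = -5*5 = -25)
D(N) = 1/(-25 + N) (D(N) = 1/(N - 25) = 1/(-25 + N))
(-152240 + 265756)/(D(-298) + (-108 - 359)*687) = (-152240 + 265756)/(1/(-25 - 298) + (-108 - 359)*687) = 113516/(1/(-323) - 467*687) = 113516/(-1/323 - 320829) = 113516/(-103627768/323) = 113516*(-323/103627768) = -9166417/25906942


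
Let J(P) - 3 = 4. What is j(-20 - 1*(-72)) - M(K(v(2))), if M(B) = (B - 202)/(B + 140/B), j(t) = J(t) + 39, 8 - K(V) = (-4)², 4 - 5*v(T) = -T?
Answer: 642/17 ≈ 37.765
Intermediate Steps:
v(T) = ⅘ + T/5 (v(T) = ⅘ - (-1)*T/5 = ⅘ + T/5)
J(P) = 7 (J(P) = 3 + 4 = 7)
K(V) = -8 (K(V) = 8 - 1*(-4)² = 8 - 1*16 = 8 - 16 = -8)
j(t) = 46 (j(t) = 7 + 39 = 46)
M(B) = (-202 + B)/(B + 140/B)
j(-20 - 1*(-72)) - M(K(v(2))) = 46 - (-8)*(-202 - 8)/(140 + (-8)²) = 46 - (-8)*(-210)/(140 + 64) = 46 - (-8)*(-210)/204 = 46 - 1*140/17 = 46 - 140/17 = 642/17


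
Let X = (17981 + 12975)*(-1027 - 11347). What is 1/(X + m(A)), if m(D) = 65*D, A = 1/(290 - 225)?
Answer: -1/383049543 ≈ -2.6106e-9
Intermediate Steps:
A = 1/65 ≈ 0.015385
X = -383049544 (X = 30956*(-12374) = -383049544)
1/(X + m(A)) = 1/(-383049544 + 65*(1/65)) = 1/(-383049544 + 1) = 1/(-383049543) = -1/383049543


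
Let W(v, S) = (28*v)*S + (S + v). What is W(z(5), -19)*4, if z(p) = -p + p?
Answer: -76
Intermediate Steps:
z(p) = 0
W(v, S) = S + v + 28*S*v (W(v, S) = 28*S*v + (S + v) = S + v + 28*S*v)
W(z(5), -19)*4 = (-19 + 0 + 28*(-19)*0)*4 = (-19 + 0 + 0)*4 = -19*4 = -76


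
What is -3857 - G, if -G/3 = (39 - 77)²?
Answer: 475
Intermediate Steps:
G = -4332 (G = -3*(39 - 77)² = -3*(-38)² = -3*1444 = -4332)
-3857 - G = -3857 - 1*(-4332) = -3857 + 4332 = 475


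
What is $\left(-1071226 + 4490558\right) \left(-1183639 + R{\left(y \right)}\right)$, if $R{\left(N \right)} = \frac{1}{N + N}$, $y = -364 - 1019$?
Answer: $- \frac{5597353264461350}{1383} \approx -4.0473 \cdot 10^{12}$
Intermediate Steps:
$y = -1383$
$R{\left(N \right)} = \frac{1}{2 N}$
$\left(-1071226 + 4490558\right) \left(-1183639 + R{\left(y \right)}\right) = \left(-1071226 + 4490558\right) \left(-1183639 + \frac{1}{2 \left(-1383\right)}\right) = 3419332 \left(-1183639 + \frac{1}{2} \left(- \frac{1}{1383}\right)\right) = 3419332 \left(-1183639 - \frac{1}{2766}\right) = 3419332 \left(- \frac{3273945475}{2766}\right) = - \frac{5597353264461350}{1383}$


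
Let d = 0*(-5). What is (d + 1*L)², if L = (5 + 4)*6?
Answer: 2916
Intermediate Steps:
d = 0
L = 54 (L = 9*6 = 54)
(d + 1*L)² = (0 + 1*54)² = (0 + 54)² = 54² = 2916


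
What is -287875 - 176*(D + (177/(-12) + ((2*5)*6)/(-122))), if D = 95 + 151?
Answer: -20037795/61 ≈ -3.2849e+5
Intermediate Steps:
D = 246
-287875 - 176*(D + (177/(-12) + ((2*5)*6)/(-122))) = -287875 - 176*(246 + (177/(-12) + ((2*5)*6)/(-122))) = -287875 - 176*(246 + (177*(-1/12) + (10*6)*(-1/122))) = -287875 - 176*(246 + (-59/4 + 60*(-1/122))) = -287875 - 176*(246 + (-59/4 - 30/61)) = -287875 - 176*(246 - 3719/244) = -287875 - 176*56305/244 = -287875 - 1*2477420/61 = -287875 - 2477420/61 = -20037795/61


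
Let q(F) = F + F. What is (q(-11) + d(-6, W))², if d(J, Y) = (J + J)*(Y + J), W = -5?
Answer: 12100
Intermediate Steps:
d(J, Y) = 2*J*(J + Y) (d(J, Y) = (2*J)*(J + Y) = 2*J*(J + Y))
q(F) = 2*F
(q(-11) + d(-6, W))² = (2*(-11) + 2*(-6)*(-6 - 5))² = (-22 + 2*(-6)*(-11))² = (-22 + 132)² = 110² = 12100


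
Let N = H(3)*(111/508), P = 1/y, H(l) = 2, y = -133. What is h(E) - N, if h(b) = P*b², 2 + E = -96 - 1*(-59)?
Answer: -401097/33782 ≈ -11.873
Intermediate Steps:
E = -39 (E = -2 + (-96 - 1*(-59)) = -2 + (-96 + 59) = -2 - 37 = -39)
P = -1/133 (P = 1/(-133) = -1/133 ≈ -0.0075188)
h(b) = -b²/133
N = 111/254 (N = 2*(111/508) = 111/254 ≈ 0.43701)
h(E) - N = -1/133*(-39)² - 1*111/254 = -1/133*1521 - 111/254 = -1521/133 - 111/254 = -401097/33782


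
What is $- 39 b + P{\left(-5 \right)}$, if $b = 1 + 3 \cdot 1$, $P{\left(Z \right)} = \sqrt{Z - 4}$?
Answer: $-156 + 3 i \approx -156.0 + 3.0 i$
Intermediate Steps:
$P{\left(Z \right)} = \sqrt{-4 + Z}$
$b = 4$ ($b = 1 + 3 = 4$)
$- 39 b + P{\left(-5 \right)} = \left(-39\right) 4 + \sqrt{-4 - 5} = -156 + \sqrt{-9} = -156 + 3 i$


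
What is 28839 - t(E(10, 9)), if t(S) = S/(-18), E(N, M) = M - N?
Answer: 519101/18 ≈ 28839.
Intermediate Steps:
t(S) = -S/18 (t(S) = S*(-1/18) = -S/18)
28839 - t(E(10, 9)) = 28839 - (-1)*(9 - 1*10)/18 = 28839 - (-1)*(9 - 10)/18 = 28839 - (-1)*(-1)/18 = 28839 - 1*1/18 = 28839 - 1/18 = 519101/18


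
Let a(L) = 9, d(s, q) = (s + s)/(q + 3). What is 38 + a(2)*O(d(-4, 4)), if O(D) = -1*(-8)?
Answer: 110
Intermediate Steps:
d(s, q) = 2*s/(3 + q) (d(s, q) = (2*s)/(3 + q) = 2*s/(3 + q))
O(D) = 8
38 + a(2)*O(d(-4, 4)) = 38 + 9*8 = 38 + 72 = 110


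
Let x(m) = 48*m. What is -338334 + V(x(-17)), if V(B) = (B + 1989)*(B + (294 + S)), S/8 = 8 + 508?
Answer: 3891504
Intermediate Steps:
S = 4128 (S = 8*(8 + 508) = 8*516 = 4128)
V(B) = (1989 + B)*(4422 + B) (V(B) = (B + 1989)*(B + (294 + 4128)) = (1989 + B)*(B + 4422) = (1989 + B)*(4422 + B))
-338334 + V(x(-17)) = -338334 + (8795358 + (48*(-17))² + 6411*(48*(-17))) = -338334 + (8795358 + (-816)² + 6411*(-816)) = -338334 + (8795358 + 665856 - 5231376) = -338334 + 4229838 = 3891504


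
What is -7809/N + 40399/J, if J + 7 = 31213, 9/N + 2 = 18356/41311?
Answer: 1741761231085/1289151066 ≈ 1351.1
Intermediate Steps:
N = -123933/21422 (N = 9/(-2 + 18356/41311) = 9/(-64266/41311) = 9*(-41311/64266) = -123933/21422 ≈ -5.7853)
J = 31206 (J = -7 + 31213 = 31206)
-7809/N + 40399/J = -7809/(-123933/21422) + 40399/31206 = -7809*(-21422/123933) + 40399*(1/31206) = 55761466/41311 + 40399/31206 = 1741761231085/1289151066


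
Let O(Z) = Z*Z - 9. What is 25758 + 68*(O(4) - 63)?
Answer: 21950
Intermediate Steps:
O(Z) = -9 + Z² (O(Z) = Z² - 9 = -9 + Z²)
25758 + 68*(O(4) - 63) = 25758 + 68*((-9 + 4²) - 63) = 25758 + 68*((-9 + 16) - 63) = 25758 + 68*(7 - 63) = 25758 + 68*(-56) = 25758 - 3808 = 21950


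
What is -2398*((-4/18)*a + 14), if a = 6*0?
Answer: -33572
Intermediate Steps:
a = 0
-2398*((-4/18)*a + 14) = -2398*(-4/18*0 + 14) = -2398*(-4*1/18*0 + 14) = -2398*(-2/9*0 + 14) = -2398*(0 + 14) = -2398*14 = -33572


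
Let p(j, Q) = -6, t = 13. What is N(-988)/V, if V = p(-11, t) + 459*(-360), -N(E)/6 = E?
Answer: -988/27541 ≈ -0.035874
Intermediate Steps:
N(E) = -6*E
V = -165246 (V = -6 + 459*(-360) = -6 - 165240 = -165246)
N(-988)/V = -6*(-988)/(-165246) = 5928*(-1/165246) = -988/27541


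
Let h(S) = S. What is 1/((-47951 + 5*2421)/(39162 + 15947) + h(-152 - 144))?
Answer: -55109/16348110 ≈ -0.0033710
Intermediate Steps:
1/((-47951 + 5*2421)/(39162 + 15947) + h(-152 - 144)) = 1/((-47951 + 5*2421)/(39162 + 15947) + (-152 - 144)) = 1/((-47951 + 12105)/55109 - 296) = 1/(-35846*1/55109 - 296) = 1/(-35846/55109 - 296) = 1/(-16348110/55109) = -55109/16348110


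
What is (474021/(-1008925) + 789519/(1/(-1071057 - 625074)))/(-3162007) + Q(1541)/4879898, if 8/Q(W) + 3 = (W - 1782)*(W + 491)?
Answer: 322875440939248283859666991342/762387666047840968514825 ≈ 4.2351e+5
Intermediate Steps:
Q(W) = 8/(-3 + (-1782 + W)*(491 + W)) (Q(W) = 8/(-3 + (W - 1782)*(W + 491)) = 8/(-3 + (-1782 + W)*(491 + W)))
(474021/(-1008925) + 789519/(1/(-1071057 - 625074)))/(-3162007) + Q(1541)/4879898 = (474021/(-1008925) + 789519/(1/(-1071057 - 625074)))/(-3162007) + (8/(-874965 + 1541² - 1291*1541))/4879898 = (474021*(-1/1008925) + 789519/(1/(-1696131)))*(-1/3162007) + (8/(-874965 + 2374681 - 1989431))*(1/4879898) = (-474021/1008925 + 789519/(-1/1696131))*(-1/3162007) + (8/(-489715))*(1/4879898) = (-474021/1008925 + 789519*(-1696131))*(-1/3162007) + (8*(-1/489715))*(1/4879898) = (-474021/1008925 - 1339127650989)*(-1/3162007) - 8/489715*1/4879898 = -1351079365274550846/1008925*(-1/3162007) - 4/1194879624535 = 1351079365274550846/3190227912475 - 4/1194879624535 = 322875440939248283859666991342/762387666047840968514825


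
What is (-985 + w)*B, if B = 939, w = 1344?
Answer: 337101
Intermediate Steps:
(-985 + w)*B = (-985 + 1344)*939 = 359*939 = 337101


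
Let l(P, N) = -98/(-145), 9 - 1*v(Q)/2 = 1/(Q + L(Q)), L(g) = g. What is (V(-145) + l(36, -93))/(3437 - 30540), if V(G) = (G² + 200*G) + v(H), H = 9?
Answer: 10383148/35369415 ≈ 0.29356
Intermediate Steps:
v(Q) = 18 - 1/Q (v(Q) = 18 - 2/(Q + Q) = 18 - 2*1/(2*Q) = 18 - 1/Q)
l(P, N) = 98/145 (l(P, N) = -98*(-1/145) = 98/145)
V(G) = 161/9 + G² + 200*G (V(G) = (G² + 200*G) + (18 - 1/9) = (G² + 200*G) + (18 - 1*⅑) = (G² + 200*G) + (18 - ⅑) = (G² + 200*G) + 161/9 = 161/9 + G² + 200*G)
(V(-145) + l(36, -93))/(3437 - 30540) = ((161/9 + (-145)² + 200*(-145)) + 98/145)/(3437 - 30540) = ((161/9 + 21025 - 29000) + 98/145)/(-27103) = (-71614/9 + 98/145)*(-1/27103) = -10383148/1305*(-1/27103) = 10383148/35369415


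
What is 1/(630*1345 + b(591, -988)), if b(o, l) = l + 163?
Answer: 1/846525 ≈ 1.1813e-6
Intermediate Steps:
b(o, l) = 163 + l
1/(630*1345 + b(591, -988)) = 1/(630*1345 + (163 - 988)) = 1/(847350 - 825) = 1/846525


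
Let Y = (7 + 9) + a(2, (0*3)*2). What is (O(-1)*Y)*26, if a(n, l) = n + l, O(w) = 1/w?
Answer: -468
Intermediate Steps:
a(n, l) = l + n
Y = 18 (Y = (7 + 9) + ((0*3)*2 + 2) = 16 + (0*2 + 2) = 16 + (0 + 2) = 16 + 2 = 18)
(O(-1)*Y)*26 = (18/(-1))*26 = -1*18*26 = -18*26 = -468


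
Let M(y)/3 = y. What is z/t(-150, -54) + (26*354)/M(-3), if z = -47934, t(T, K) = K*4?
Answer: -3203/4 ≈ -800.75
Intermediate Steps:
t(T, K) = 4*K
M(y) = 3*y
z/t(-150, -54) + (26*354)/M(-3) = -47934/(4*(-54)) + (26*354)/((3*(-3))) = -47934/(-216) + 9204/(-9) = -47934*(-1/216) + 9204*(-1/9) = 2663/12 - 3068/3 = -3203/4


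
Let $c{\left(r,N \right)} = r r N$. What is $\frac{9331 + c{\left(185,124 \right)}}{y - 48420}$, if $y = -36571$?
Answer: $- \frac{4253231}{84991} \approx -50.043$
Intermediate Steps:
$c{\left(r,N \right)} = N r^{2}$ ($c{\left(r,N \right)} = r^{2} N = N r^{2}$)
$\frac{9331 + c{\left(185,124 \right)}}{y - 48420} = \frac{9331 + 124 \cdot 185^{2}}{-36571 - 48420} = \frac{9331 + 124 \cdot 34225}{-84991} = \left(9331 + 4243900\right) \left(- \frac{1}{84991}\right) = 4253231 \left(- \frac{1}{84991}\right) = - \frac{4253231}{84991}$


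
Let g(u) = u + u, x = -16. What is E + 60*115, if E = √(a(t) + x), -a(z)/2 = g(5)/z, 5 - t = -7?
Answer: 6900 + I*√159/3 ≈ 6900.0 + 4.2032*I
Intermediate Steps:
t = 12 (t = 5 - 1*(-7) = 5 + 7 = 12)
g(u) = 2*u
a(z) = -20/z (a(z) = -2*2*5/z = -20/z)
E = I*√159/3 (E = √(-20/12 - 16) = √(-20*1/12 - 16) = √(-5/3 - 16) = √(-53/3) = I*√159/3 ≈ 4.2032*I)
E + 60*115 = I*√159/3 + 60*115 = I*√159/3 + 6900 = 6900 + I*√159/3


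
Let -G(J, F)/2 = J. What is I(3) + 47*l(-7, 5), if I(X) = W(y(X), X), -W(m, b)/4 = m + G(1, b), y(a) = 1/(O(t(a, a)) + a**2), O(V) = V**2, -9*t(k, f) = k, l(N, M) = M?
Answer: 9945/41 ≈ 242.56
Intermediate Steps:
t(k, f) = -k/9
G(J, F) = -2*J
y(a) = 81/(82*a**2) (y(a) = 1/((-a/9)**2 + a**2) = 1/(a**2/81 + a**2) = 1/(82*a**2/81) = 81/(82*a**2))
W(m, b) = 8 - 4*m (W(m, b) = -4*(m - 2*1) = -4*(m - 2) = -4*(-2 + m) = 8 - 4*m)
I(X) = 8 - 162/(41*X**2)
I(3) + 47*l(-7, 5) = (8 - 162/41/3**2) + 47*5 = (8 - 162/41*1/9) + 235 = (8 - 18/41) + 235 = 310/41 + 235 = 9945/41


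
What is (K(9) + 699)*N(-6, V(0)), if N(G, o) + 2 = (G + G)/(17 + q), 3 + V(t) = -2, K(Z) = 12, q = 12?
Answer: -49770/29 ≈ -1716.2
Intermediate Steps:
V(t) = -5 (V(t) = -3 - 2 = -5)
N(G, o) = -2 + 2*G/29 (N(G, o) = -2 + (G + G)/(17 + 12) = -2 + (2*G)/29 = -2 + (2*G)*(1/29) = -2 + 2*G/29)
(K(9) + 699)*N(-6, V(0)) = (12 + 699)*(-2 + (2/29)*(-6)) = 711*(-2 - 12/29) = 711*(-70/29) = -49770/29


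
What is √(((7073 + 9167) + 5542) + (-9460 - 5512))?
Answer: √6810 ≈ 82.523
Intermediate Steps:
√(((7073 + 9167) + 5542) + (-9460 - 5512)) = √((16240 + 5542) - 14972) = √(21782 - 14972) = √6810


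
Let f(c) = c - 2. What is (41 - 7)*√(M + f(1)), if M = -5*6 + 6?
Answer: 170*I ≈ 170.0*I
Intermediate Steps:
M = -24 (M = -30 + 6 = -24)
f(c) = -2 + c
(41 - 7)*√(M + f(1)) = (41 - 7)*√(-24 + (-2 + 1)) = 34*√(-24 - 1) = 34*√(-25) = 34*(5*I) = 170*I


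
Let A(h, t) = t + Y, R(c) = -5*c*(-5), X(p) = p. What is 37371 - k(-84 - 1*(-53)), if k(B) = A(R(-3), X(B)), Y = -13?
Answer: 37415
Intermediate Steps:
R(c) = 25*c
A(h, t) = -13 + t (A(h, t) = t - 13 = -13 + t)
k(B) = -13 + B
37371 - k(-84 - 1*(-53)) = 37371 - (-13 + (-84 - 1*(-53))) = 37371 - (-13 + (-84 + 53)) = 37371 - (-13 - 31) = 37371 - 1*(-44) = 37371 + 44 = 37415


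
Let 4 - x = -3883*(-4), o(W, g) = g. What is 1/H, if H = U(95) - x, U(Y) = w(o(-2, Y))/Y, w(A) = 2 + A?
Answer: 95/1475257 ≈ 6.4396e-5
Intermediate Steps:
x = -15528 (x = 4 - (-3883)*(-4) = 4 - 1*15532 = 4 - 15532 = -15528)
U(Y) = (2 + Y)/Y
H = 1475257/95 (H = (2 + 95)/95 - 1*(-15528) = (1/95)*97 + 15528 = 97/95 + 15528 = 1475257/95 ≈ 15529.)
1/H = 1/(1475257/95) = 95/1475257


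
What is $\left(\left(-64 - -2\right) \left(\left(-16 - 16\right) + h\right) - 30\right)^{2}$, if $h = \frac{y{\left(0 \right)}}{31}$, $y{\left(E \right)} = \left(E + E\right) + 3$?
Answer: $3794704$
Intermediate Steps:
$y{\left(E \right)} = 3 + 2 E$ ($y{\left(E \right)} = 2 E + 3 = 3 + 2 E$)
$h = \frac{3}{31}$ ($h = \frac{3 + 2 \cdot 0}{31} = \left(3 + 0\right) \frac{1}{31} = 3 \cdot \frac{1}{31} = \frac{3}{31} \approx 0.096774$)
$\left(\left(-64 - -2\right) \left(\left(-16 - 16\right) + h\right) - 30\right)^{2} = \left(\left(-64 - -2\right) \left(\left(-16 - 16\right) + \frac{3}{31}\right) - 30\right)^{2} = \left(\left(-64 + 2\right) \left(\left(-16 - 16\right) + \frac{3}{31}\right) - 30\right)^{2} = \left(- 62 \left(-32 + \frac{3}{31}\right) - 30\right)^{2} = \left(\left(-62\right) \left(- \frac{989}{31}\right) - 30\right)^{2} = \left(1978 - 30\right)^{2} = 1948^{2} = 3794704$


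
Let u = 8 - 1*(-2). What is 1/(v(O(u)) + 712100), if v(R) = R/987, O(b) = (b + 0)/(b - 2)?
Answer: 3948/2811370805 ≈ 1.4043e-6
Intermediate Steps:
u = 10 (u = 8 + 2 = 10)
O(b) = b/(-2 + b)
v(R) = R/987 (v(R) = R*(1/987) = R/987)
1/(v(O(u)) + 712100) = 1/((10/(-2 + 10))/987 + 712100) = 1/((10/8)/987 + 712100) = 1/((10*(⅛))/987 + 712100) = 1/((1/987)*(5/4) + 712100) = 1/(5/3948 + 712100) = 1/(2811370805/3948) = 3948/2811370805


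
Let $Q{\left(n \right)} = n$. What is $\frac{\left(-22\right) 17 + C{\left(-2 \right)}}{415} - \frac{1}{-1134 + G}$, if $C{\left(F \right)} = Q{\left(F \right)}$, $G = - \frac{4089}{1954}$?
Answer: $- \frac{166776178}{184253775} \approx -0.90514$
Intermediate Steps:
$G = - \frac{4089}{1954}$ ($G = \left(-4089\right) \frac{1}{1954} = - \frac{4089}{1954} \approx -2.0926$)
$C{\left(F \right)} = F$
$\frac{\left(-22\right) 17 + C{\left(-2 \right)}}{415} - \frac{1}{-1134 + G} = \frac{\left(-22\right) 17 - 2}{415} - \frac{1}{-1134 - \frac{4089}{1954}} = \left(-374 - 2\right) \frac{1}{415} - \frac{1}{- \frac{2219925}{1954}} = \left(-376\right) \frac{1}{415} - - \frac{1954}{2219925} = - \frac{376}{415} + \frac{1954}{2219925} = - \frac{166776178}{184253775}$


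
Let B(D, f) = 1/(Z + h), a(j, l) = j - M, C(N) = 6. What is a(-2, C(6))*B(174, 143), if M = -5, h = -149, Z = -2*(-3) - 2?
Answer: -3/145 ≈ -0.020690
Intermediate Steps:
Z = 4 (Z = 6 - 2 = 4)
a(j, l) = 5 + j (a(j, l) = j - 1*(-5) = j + 5 = 5 + j)
B(D, f) = -1/145 (B(D, f) = 1/(4 - 149) = 1/(-145) = -1/145)
a(-2, C(6))*B(174, 143) = (5 - 2)*(-1/145) = 3*(-1/145) = -3/145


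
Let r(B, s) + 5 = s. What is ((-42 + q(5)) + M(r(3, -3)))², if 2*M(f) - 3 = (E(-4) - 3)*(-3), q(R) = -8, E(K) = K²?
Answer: 4624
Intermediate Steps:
r(B, s) = -5 + s
M(f) = -18 (M(f) = 3/2 + (((-4)² - 3)*(-3))/2 = 3/2 + ((16 - 3)*(-3))/2 = 3/2 + (13*(-3))/2 = 3/2 + (½)*(-39) = 3/2 - 39/2 = -18)
((-42 + q(5)) + M(r(3, -3)))² = ((-42 - 8) - 18)² = (-50 - 18)² = (-68)² = 4624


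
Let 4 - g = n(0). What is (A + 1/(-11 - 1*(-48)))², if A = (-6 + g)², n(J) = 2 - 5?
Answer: 1444/1369 ≈ 1.0548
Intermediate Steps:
n(J) = -3
g = 7 (g = 4 - 1*(-3) = 4 + 3 = 7)
A = 1 (A = (-6 + 7)² = 1² = 1)
(A + 1/(-11 - 1*(-48)))² = (1 + 1/(-11 - 1*(-48)))² = (1 + 1/(-11 + 48))² = (1 + 1/37)² = (38/37)² = 1444/1369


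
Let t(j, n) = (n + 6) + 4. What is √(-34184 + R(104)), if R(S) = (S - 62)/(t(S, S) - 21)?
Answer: I*√32850390/31 ≈ 184.89*I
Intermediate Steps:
t(j, n) = 10 + n (t(j, n) = (6 + n) + 4 = 10 + n)
R(S) = (-62 + S)/(-11 + S) (R(S) = (S - 62)/((10 + S) - 21) = (-62 + S)/(-11 + S))
√(-34184 + R(104)) = √(-34184 + (-62 + 104)/(-11 + 104)) = √(-34184 + 42/93) = √(-34184 + (1/93)*42) = √(-34184 + 14/31) = √(-1059690/31) = I*√32850390/31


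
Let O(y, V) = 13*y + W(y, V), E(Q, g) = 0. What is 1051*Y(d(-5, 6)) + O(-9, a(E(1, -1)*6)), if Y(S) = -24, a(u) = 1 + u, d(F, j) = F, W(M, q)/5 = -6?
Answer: -25371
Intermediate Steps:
W(M, q) = -30 (W(M, q) = 5*(-6) = -30)
O(y, V) = -30 + 13*y (O(y, V) = 13*y - 30 = -30 + 13*y)
1051*Y(d(-5, 6)) + O(-9, a(E(1, -1)*6)) = 1051*(-24) + (-30 + 13*(-9)) = -25224 + (-30 - 117) = -25224 - 147 = -25371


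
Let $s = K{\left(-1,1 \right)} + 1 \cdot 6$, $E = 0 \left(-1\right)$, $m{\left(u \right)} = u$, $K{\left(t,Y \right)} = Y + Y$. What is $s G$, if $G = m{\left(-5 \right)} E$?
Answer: $0$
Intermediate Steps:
$K{\left(t,Y \right)} = 2 Y$
$E = 0$
$G = 0$ ($G = \left(-5\right) 0 = 0$)
$s = 8$ ($s = 2 \cdot 1 + 1 \cdot 6 = 2 + 6 = 8$)
$s G = 8 \cdot 0 = 0$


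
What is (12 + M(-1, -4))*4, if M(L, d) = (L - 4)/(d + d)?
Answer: 101/2 ≈ 50.500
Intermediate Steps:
M(L, d) = (-4 + L)/(2*d) (M(L, d) = (-4 + L)/((2*d)) = (-4 + L)*(1/(2*d)) = (-4 + L)/(2*d))
(12 + M(-1, -4))*4 = (12 + (½)*(-4 - 1)/(-4))*4 = (12 + (½)*(-¼)*(-5))*4 = (12 + 5/8)*4 = (101/8)*4 = 101/2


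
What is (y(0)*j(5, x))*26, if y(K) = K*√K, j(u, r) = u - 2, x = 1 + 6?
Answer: 0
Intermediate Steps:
x = 7
j(u, r) = -2 + u
y(K) = K^(3/2)
(y(0)*j(5, x))*26 = (0^(3/2)*(-2 + 5))*26 = (0*3)*26 = 0*26 = 0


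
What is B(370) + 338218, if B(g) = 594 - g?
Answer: 338442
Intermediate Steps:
B(370) + 338218 = (594 - 1*370) + 338218 = (594 - 370) + 338218 = 224 + 338218 = 338442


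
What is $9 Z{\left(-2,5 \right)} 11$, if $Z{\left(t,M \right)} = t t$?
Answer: $396$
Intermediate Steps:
$Z{\left(t,M \right)} = t^{2}$
$9 Z{\left(-2,5 \right)} 11 = 9 \left(-2\right)^{2} \cdot 11 = 9 \cdot 4 \cdot 11 = 36 \cdot 11 = 396$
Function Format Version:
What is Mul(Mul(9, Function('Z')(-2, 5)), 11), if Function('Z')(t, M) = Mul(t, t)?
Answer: 396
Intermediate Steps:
Function('Z')(t, M) = Pow(t, 2)
Mul(Mul(9, Function('Z')(-2, 5)), 11) = Mul(Mul(9, Pow(-2, 2)), 11) = Mul(Mul(9, 4), 11) = Mul(36, 11) = 396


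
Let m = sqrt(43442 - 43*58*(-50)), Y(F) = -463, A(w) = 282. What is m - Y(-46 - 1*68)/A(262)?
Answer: 463/282 + sqrt(168142) ≈ 411.69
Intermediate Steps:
m = sqrt(168142) (m = sqrt(43442 - 2494*(-50)) = sqrt(43442 + 124700) = sqrt(168142) ≈ 410.05)
m - Y(-46 - 1*68)/A(262) = sqrt(168142) - (-463)/282 = sqrt(168142) - 1*(-463/282) = sqrt(168142) + 463/282 = 463/282 + sqrt(168142)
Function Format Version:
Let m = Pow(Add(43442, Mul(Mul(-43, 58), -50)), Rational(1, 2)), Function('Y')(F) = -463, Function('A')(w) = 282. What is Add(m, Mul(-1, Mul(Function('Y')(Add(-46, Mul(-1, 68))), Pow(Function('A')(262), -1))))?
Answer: Add(Rational(463, 282), Pow(168142, Rational(1, 2))) ≈ 411.69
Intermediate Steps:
m = Pow(168142, Rational(1, 2)) (m = Pow(Add(43442, Mul(-2494, -50)), Rational(1, 2)) = Pow(Add(43442, 124700), Rational(1, 2)) = Pow(168142, Rational(1, 2)) ≈ 410.05)
Add(m, Mul(-1, Mul(Function('Y')(Add(-46, Mul(-1, 68))), Pow(Function('A')(262), -1)))) = Add(Pow(168142, Rational(1, 2)), Mul(-1, Mul(-463, Pow(282, -1)))) = Add(Pow(168142, Rational(1, 2)), Mul(-1, Mul(-463, Rational(1, 282)))) = Add(Pow(168142, Rational(1, 2)), Mul(-1, Rational(-463, 282))) = Add(Pow(168142, Rational(1, 2)), Rational(463, 282)) = Add(Rational(463, 282), Pow(168142, Rational(1, 2)))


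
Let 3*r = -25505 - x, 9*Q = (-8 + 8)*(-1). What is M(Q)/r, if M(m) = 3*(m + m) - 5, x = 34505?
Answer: 3/12002 ≈ 0.00024996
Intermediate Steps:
Q = 0 (Q = ((-8 + 8)*(-1))/9 = (0*(-1))/9 = (⅑)*0 = 0)
M(m) = -5 + 6*m (M(m) = 3*(2*m) - 5 = 6*m - 5 = -5 + 6*m)
r = -60010/3 (r = (-25505 - 1*34505)/3 = (-25505 - 34505)/3 = (⅓)*(-60010) = -60010/3 ≈ -20003.)
M(Q)/r = (-5 + 6*0)/(-60010/3) = (-5 + 0)*(-3/60010) = -5*(-3/60010) = 3/12002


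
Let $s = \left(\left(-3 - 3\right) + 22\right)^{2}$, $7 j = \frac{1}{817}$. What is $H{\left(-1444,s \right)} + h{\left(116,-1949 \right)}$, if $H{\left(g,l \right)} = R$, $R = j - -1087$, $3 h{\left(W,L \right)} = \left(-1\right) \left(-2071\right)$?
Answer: $\frac{30493711}{17157} \approx 1777.3$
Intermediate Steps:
$h{\left(W,L \right)} = \frac{2071}{3}$ ($h{\left(W,L \right)} = \frac{\left(-1\right) \left(-2071\right)}{3} = \frac{1}{3} \cdot 2071 = \frac{2071}{3}$)
$j = \frac{1}{5719}$ ($j = \frac{1}{7 \cdot 817} = \frac{1}{7} \cdot \frac{1}{817} = \frac{1}{5719} \approx 0.00017486$)
$s = 256$ ($s = \left(\left(-3 - 3\right) + 22\right)^{2} = \left(-6 + 22\right)^{2} = 16^{2} = 256$)
$R = \frac{6216554}{5719}$ ($R = \frac{1}{5719} - -1087 = \frac{1}{5719} + 1087 = \frac{6216554}{5719} \approx 1087.0$)
$H{\left(g,l \right)} = \frac{6216554}{5719}$
$H{\left(-1444,s \right)} + h{\left(116,-1949 \right)} = \frac{6216554}{5719} + \frac{2071}{3} = \frac{30493711}{17157}$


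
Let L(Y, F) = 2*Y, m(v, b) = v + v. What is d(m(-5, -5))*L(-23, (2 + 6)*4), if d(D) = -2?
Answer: 92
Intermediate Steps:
m(v, b) = 2*v
d(m(-5, -5))*L(-23, (2 + 6)*4) = -4*(-23) = -2*(-46) = 92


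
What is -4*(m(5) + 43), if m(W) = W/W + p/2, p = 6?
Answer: -188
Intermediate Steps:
m(W) = 4 (m(W) = W/W + 6/2 = 1 + 6*(1/2) = 1 + 3 = 4)
-4*(m(5) + 43) = -4*(4 + 43) = -4*47 = -188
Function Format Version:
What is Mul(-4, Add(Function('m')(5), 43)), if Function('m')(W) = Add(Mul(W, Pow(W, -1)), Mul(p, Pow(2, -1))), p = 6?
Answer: -188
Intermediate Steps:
Function('m')(W) = 4 (Function('m')(W) = Add(Mul(W, Pow(W, -1)), Mul(6, Pow(2, -1))) = Add(1, Mul(6, Rational(1, 2))) = Add(1, 3) = 4)
Mul(-4, Add(Function('m')(5), 43)) = Mul(-4, Add(4, 43)) = Mul(-4, 47) = -188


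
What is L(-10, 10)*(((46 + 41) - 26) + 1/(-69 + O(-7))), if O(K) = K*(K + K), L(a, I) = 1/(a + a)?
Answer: -177/58 ≈ -3.0517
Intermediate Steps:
L(a, I) = 1/(2*a)
O(K) = 2*K² (O(K) = K*(2*K) = 2*K²)
L(-10, 10)*(((46 + 41) - 26) + 1/(-69 + O(-7))) = ((½)/(-10))*(((46 + 41) - 26) + 1/(-69 + 2*(-7)²)) = ((½)*(-⅒))*((87 - 26) + 1/(-69 + 2*49)) = -(61 + 1/(-69 + 98))/20 = -(61 + 1/29)/20 = -1/20*1770/29 = -177/58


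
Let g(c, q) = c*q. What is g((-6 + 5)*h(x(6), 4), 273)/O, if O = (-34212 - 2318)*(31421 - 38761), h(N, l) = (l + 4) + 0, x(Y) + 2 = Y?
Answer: -21/2578175 ≈ -8.1453e-6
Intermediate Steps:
x(Y) = -2 + Y
h(N, l) = 4 + l (h(N, l) = (4 + l) + 0 = 4 + l)
O = 268130200 (O = -36530*(-7340) = 268130200)
g((-6 + 5)*h(x(6), 4), 273)/O = (((-6 + 5)*(4 + 4))*273)/268130200 = (-1*8*273)*(1/268130200) = -8*273*(1/268130200) = -2184*1/268130200 = -21/2578175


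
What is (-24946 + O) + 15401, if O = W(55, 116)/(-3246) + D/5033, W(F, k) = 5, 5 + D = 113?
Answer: -155937465907/16337118 ≈ -9545.0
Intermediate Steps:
D = 108 (D = -5 + 113 = 108)
O = 325403/16337118 (O = 5/(-3246) + 108/5033 = 5*(-1/3246) + 108*(1/5033) = -5/3246 + 108/5033 = 325403/16337118 ≈ 0.019918)
(-24946 + O) + 15401 = (-24946 + 325403/16337118) + 15401 = -407545420225/16337118 + 15401 = -155937465907/16337118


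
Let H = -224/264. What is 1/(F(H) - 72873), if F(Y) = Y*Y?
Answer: -1089/79357913 ≈ -1.3723e-5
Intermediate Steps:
H = -28/33 (H = -224*1/264 = -28/33 ≈ -0.84848)
F(Y) = Y²
1/(F(H) - 72873) = 1/((-28/33)² - 72873) = 1/(784/1089 - 72873) = 1/(-79357913/1089) = -1089/79357913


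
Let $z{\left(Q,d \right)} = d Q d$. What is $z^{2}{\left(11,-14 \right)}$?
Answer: $4648336$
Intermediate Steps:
$z{\left(Q,d \right)} = Q d^{2}$ ($z{\left(Q,d \right)} = Q d d = Q d^{2}$)
$z^{2}{\left(11,-14 \right)} = \left(11 \left(-14\right)^{2}\right)^{2} = \left(11 \cdot 196\right)^{2} = 2156^{2} = 4648336$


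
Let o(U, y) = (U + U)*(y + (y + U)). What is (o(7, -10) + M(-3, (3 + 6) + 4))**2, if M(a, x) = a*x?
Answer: 48841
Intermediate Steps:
o(U, y) = 2*U*(U + 2*y) (o(U, y) = (2*U)*(y + (U + y)) = (2*U)*(U + 2*y) = 2*U*(U + 2*y))
(o(7, -10) + M(-3, (3 + 6) + 4))**2 = (2*7*(7 + 2*(-10)) - 3*((3 + 6) + 4))**2 = (2*7*(7 - 20) - 3*(9 + 4))**2 = (2*7*(-13) - 3*13)**2 = (-182 - 39)**2 = (-221)**2 = 48841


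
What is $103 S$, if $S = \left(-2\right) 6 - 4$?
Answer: $-1648$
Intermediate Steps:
$S = -16$ ($S = -12 - 4 = -16$)
$103 S = 103 \left(-16\right) = -1648$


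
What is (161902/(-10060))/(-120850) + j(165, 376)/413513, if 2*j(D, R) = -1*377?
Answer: -81110240887/251364421631500 ≈ -0.00032268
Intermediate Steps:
j(D, R) = -377/2 (j(D, R) = (-1*377)/2 = (½)*(-377) = -377/2)
(161902/(-10060))/(-120850) + j(165, 376)/413513 = (161902/(-10060))/(-120850) - 377/2/413513 = (161902*(-1/10060))*(-1/120850) - 377/2*1/413513 = -80951/5030*(-1/120850) - 377/827026 = 80951/607875500 - 377/827026 = -81110240887/251364421631500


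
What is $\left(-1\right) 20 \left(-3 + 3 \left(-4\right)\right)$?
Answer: $300$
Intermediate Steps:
$\left(-1\right) 20 \left(-3 + 3 \left(-4\right)\right) = - 20 \left(-3 - 12\right) = \left(-20\right) \left(-15\right) = 300$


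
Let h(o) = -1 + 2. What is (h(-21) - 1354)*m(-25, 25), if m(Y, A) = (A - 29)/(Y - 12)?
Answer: -5412/37 ≈ -146.27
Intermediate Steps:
h(o) = 1
m(Y, A) = (-29 + A)/(-12 + Y)
(h(-21) - 1354)*m(-25, 25) = (1 - 1354)*((-29 + 25)/(-12 - 25)) = -1353*(-4)/(-37) = -(-1353)*(-4)/37 = -1353*4/37 = -5412/37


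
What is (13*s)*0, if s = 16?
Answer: 0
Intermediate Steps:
(13*s)*0 = (13*16)*0 = 208*0 = 0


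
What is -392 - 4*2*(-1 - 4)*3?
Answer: -272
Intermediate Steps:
-392 - 4*2*(-1 - 4)*3 = -392 - 8*(-5*3) = -392 - 8*(-15) = -392 - 1*(-120) = -392 + 120 = -272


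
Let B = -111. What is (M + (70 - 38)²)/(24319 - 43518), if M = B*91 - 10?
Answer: 9087/19199 ≈ 0.47331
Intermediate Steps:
M = -10111 (M = -111*91 - 10 = -10101 - 10 = -10111)
(M + (70 - 38)²)/(24319 - 43518) = (-10111 + (70 - 38)²)/(24319 - 43518) = (-10111 + 32²)/(-19199) = (-10111 + 1024)*(-1/19199) = -9087*(-1/19199) = 9087/19199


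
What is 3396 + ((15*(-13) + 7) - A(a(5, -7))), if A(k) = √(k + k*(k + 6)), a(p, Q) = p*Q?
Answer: 3208 - 14*√5 ≈ 3176.7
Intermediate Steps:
a(p, Q) = Q*p
A(k) = √(k + k*(6 + k))
3396 + ((15*(-13) + 7) - A(a(5, -7))) = 3396 + ((15*(-13) + 7) - √((-7*5)*(7 - 7*5))) = 3396 + ((-195 + 7) - √(-35*(7 - 35))) = 3396 + (-188 - √(-35*(-28))) = 3396 + (-188 - √980) = 3396 + (-188 - 14*√5) = 3208 - 14*√5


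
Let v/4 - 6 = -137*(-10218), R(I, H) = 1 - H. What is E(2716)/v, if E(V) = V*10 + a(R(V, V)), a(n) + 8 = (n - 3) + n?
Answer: 21719/5599488 ≈ 0.0038787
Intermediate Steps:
a(n) = -11 + 2*n (a(n) = -8 + ((n - 3) + n) = -8 + ((-3 + n) + n) = -8 + (-3 + 2*n) = -11 + 2*n)
E(V) = -9 + 8*V (E(V) = V*10 + (-11 + 2*(1 - V)) = 10*V + (-11 + (2 - 2*V)) = 10*V + (-9 - 2*V) = -9 + 8*V)
v = 5599488 (v = 24 + 4*(-137*(-10218)) = 24 + 4*1399866 = 24 + 5599464 = 5599488)
E(2716)/v = (-9 + 8*2716)/5599488 = (-9 + 21728)*(1/5599488) = 21719*(1/5599488) = 21719/5599488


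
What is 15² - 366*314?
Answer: -114699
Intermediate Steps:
15² - 366*314 = 225 - 114924 = -114699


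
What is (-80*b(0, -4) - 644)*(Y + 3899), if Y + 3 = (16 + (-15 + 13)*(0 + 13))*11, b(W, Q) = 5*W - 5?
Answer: -923784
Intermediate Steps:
b(W, Q) = -5 + 5*W
Y = -113 (Y = -3 + (16 + (-15 + 13)*(0 + 13))*11 = -3 + (16 - 2*13)*11 = -3 + (16 - 26)*11 = -3 - 10*11 = -3 - 110 = -113)
(-80*b(0, -4) - 644)*(Y + 3899) = (-80*(-5 + 5*0) - 644)*(-113 + 3899) = (-80*(-5 + 0) - 644)*3786 = (-80*(-5) - 644)*3786 = (400 - 644)*3786 = -244*3786 = -923784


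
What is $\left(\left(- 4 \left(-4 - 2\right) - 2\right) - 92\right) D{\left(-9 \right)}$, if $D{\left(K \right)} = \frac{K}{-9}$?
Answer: $-70$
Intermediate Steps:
$D{\left(K \right)} = - \frac{K}{9}$ ($D{\left(K \right)} = K \left(- \frac{1}{9}\right) = - \frac{K}{9}$)
$\left(\left(- 4 \left(-4 - 2\right) - 2\right) - 92\right) D{\left(-9 \right)} = \left(\left(- 4 \left(-4 - 2\right) - 2\right) - 92\right) \left(\left(- \frac{1}{9}\right) \left(-9\right)\right) = \left(\left(\left(-4\right) \left(-6\right) - 2\right) - 92\right) 1 = \left(\left(24 - 2\right) - 92\right) 1 = \left(22 - 92\right) 1 = \left(-70\right) 1 = -70$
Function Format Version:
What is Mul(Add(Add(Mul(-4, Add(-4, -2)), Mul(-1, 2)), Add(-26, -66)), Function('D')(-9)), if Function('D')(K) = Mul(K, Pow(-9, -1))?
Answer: -70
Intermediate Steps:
Function('D')(K) = Mul(Rational(-1, 9), K) (Function('D')(K) = Mul(K, Rational(-1, 9)) = Mul(Rational(-1, 9), K))
Mul(Add(Add(Mul(-4, Add(-4, -2)), Mul(-1, 2)), Add(-26, -66)), Function('D')(-9)) = Mul(Add(Add(Mul(-4, Add(-4, -2)), Mul(-1, 2)), Add(-26, -66)), Mul(Rational(-1, 9), -9)) = Mul(Add(Add(Mul(-4, -6), -2), -92), 1) = Mul(Add(Add(24, -2), -92), 1) = Mul(Add(22, -92), 1) = Mul(-70, 1) = -70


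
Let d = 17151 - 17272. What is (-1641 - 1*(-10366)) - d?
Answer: 8846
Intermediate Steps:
d = -121
(-1641 - 1*(-10366)) - d = (-1641 - 1*(-10366)) - 1*(-121) = (-1641 + 10366) + 121 = 8725 + 121 = 8846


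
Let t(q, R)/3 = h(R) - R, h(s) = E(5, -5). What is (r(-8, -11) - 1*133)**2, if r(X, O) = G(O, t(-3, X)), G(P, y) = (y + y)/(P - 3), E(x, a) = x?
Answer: 940900/49 ≈ 19202.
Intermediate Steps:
h(s) = 5
t(q, R) = 15 - 3*R (t(q, R) = 3*(5 - R) = 15 - 3*R)
G(P, y) = 2*y/(-3 + P) (G(P, y) = (2*y)/(-3 + P) = 2*y/(-3 + P))
r(X, O) = 2*(15 - 3*X)/(-3 + O)
(r(-8, -11) - 1*133)**2 = (6*(5 - 1*(-8))/(-3 - 11) - 1*133)**2 = (6*(5 + 8)/(-14) - 133)**2 = (6*(-1/14)*13 - 133)**2 = (-39/7 - 133)**2 = (-970/7)**2 = 940900/49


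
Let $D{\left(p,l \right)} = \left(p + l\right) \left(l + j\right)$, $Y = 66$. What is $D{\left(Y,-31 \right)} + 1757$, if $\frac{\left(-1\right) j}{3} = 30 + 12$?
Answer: $-3738$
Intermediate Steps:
$j = -126$ ($j = - 3 \left(30 + 12\right) = \left(-3\right) 42 = -126$)
$D{\left(p,l \right)} = \left(-126 + l\right) \left(l + p\right)$ ($D{\left(p,l \right)} = \left(p + l\right) \left(l - 126\right) = \left(l + p\right) \left(-126 + l\right) = \left(-126 + l\right) \left(l + p\right)$)
$D{\left(Y,-31 \right)} + 1757 = \left(\left(-31\right)^{2} - -3906 - 8316 - 2046\right) + 1757 = \left(961 + 3906 - 8316 - 2046\right) + 1757 = -5495 + 1757 = -3738$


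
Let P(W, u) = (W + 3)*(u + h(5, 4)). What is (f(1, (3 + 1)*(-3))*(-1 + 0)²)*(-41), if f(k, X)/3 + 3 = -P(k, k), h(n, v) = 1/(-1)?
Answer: 369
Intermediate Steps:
h(n, v) = -1
P(W, u) = (-1 + u)*(3 + W) (P(W, u) = (W + 3)*(u - 1) = (3 + W)*(-1 + u) = (-1 + u)*(3 + W))
f(k, X) = -6*k - 3*k² (f(k, X) = -9 + 3*(-(-3 - k + 3*k + k*k)) = -9 + 3*(-(-3 - k + 3*k + k²)) = -9 + 3*(-(-3 + k² + 2*k)) = -9 + 3*(3 - k² - 2*k) = -9 + (9 - 6*k - 3*k²) = -6*k - 3*k²)
(f(1, (3 + 1)*(-3))*(-1 + 0)²)*(-41) = ((3*1*(-2 - 1*1))*(-1 + 0)²)*(-41) = ((3*1*(-2 - 1))*(-1)²)*(-41) = ((3*1*(-3))*1)*(-41) = -9*1*(-41) = -9*(-41) = 369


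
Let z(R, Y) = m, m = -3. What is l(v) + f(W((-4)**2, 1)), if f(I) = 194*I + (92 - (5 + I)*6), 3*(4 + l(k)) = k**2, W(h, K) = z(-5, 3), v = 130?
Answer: 15382/3 ≈ 5127.3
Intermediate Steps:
z(R, Y) = -3
W(h, K) = -3
l(k) = -4 + k**2/3
f(I) = 62 + 188*I (f(I) = 194*I + (92 - (30 + 6*I)) = 194*I + (92 + (-30 - 6*I)) = 194*I + (62 - 6*I) = 62 + 188*I)
l(v) + f(W((-4)**2, 1)) = (-4 + (1/3)*130**2) + (62 + 188*(-3)) = (-4 + (1/3)*16900) + (62 - 564) = (-4 + 16900/3) - 502 = 16888/3 - 502 = 15382/3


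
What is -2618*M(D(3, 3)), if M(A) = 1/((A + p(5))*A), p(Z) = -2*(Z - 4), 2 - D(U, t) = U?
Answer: -2618/3 ≈ -872.67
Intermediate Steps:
D(U, t) = 2 - U
p(Z) = 8 - 2*Z (p(Z) = -2*(-4 + Z) = 8 - 2*Z)
M(A) = 1/(A*(-2 + A)) (M(A) = 1/((A + (8 - 2*5))*A) = 1/((A + (8 - 10))*A) = 1/((A - 2)*A) = 1/((-2 + A)*A) = 1/(A*(-2 + A)))
-2618*M(D(3, 3)) = -2618/((2 - 1*3)*(-2 + (2 - 1*3))) = -2618/((2 - 3)*(-2 + (2 - 3))) = -2618/((-1)*(-2 - 1)) = -(-2618)/(-3) = -(-2618)*(-1)/3 = -2618*1/3 = -2618/3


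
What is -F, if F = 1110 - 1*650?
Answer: -460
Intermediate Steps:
F = 460 (F = 1110 - 650 = 460)
-F = -1*460 = -460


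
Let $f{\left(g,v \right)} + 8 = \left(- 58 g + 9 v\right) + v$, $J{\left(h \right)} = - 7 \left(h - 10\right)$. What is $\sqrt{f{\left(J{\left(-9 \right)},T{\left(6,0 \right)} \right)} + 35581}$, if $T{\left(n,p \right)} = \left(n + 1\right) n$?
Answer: $\sqrt{28279} \approx 168.16$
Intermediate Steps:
$J{\left(h \right)} = 70 - 7 h$ ($J{\left(h \right)} = - 7 \left(-10 + h\right) = 70 - 7 h$)
$T{\left(n,p \right)} = n \left(1 + n\right)$ ($T{\left(n,p \right)} = \left(1 + n\right) n = n \left(1 + n\right)$)
$f{\left(g,v \right)} = -8 - 58 g + 10 v$ ($f{\left(g,v \right)} = -8 + \left(\left(- 58 g + 9 v\right) + v\right) = -8 - \left(- 10 v + 58 g\right) = -8 - 58 g + 10 v$)
$\sqrt{f{\left(J{\left(-9 \right)},T{\left(6,0 \right)} \right)} + 35581} = \sqrt{\left(-8 - 58 \left(70 - -63\right) + 10 \cdot 6 \left(1 + 6\right)\right) + 35581} = \sqrt{\left(-8 - 58 \left(70 + 63\right) + 10 \cdot 6 \cdot 7\right) + 35581} = \sqrt{\left(-8 - 7714 + 10 \cdot 42\right) + 35581} = \sqrt{\left(-8 - 7714 + 420\right) + 35581} = \sqrt{-7302 + 35581} = \sqrt{28279}$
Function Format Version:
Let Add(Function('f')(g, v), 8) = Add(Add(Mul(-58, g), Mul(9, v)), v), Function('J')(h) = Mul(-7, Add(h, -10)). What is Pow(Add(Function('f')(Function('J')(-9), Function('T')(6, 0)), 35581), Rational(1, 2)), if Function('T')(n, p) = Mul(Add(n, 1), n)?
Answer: Pow(28279, Rational(1, 2)) ≈ 168.16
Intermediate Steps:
Function('J')(h) = Add(70, Mul(-7, h)) (Function('J')(h) = Mul(-7, Add(-10, h)) = Add(70, Mul(-7, h)))
Function('T')(n, p) = Mul(n, Add(1, n)) (Function('T')(n, p) = Mul(Add(1, n), n) = Mul(n, Add(1, n)))
Function('f')(g, v) = Add(-8, Mul(-58, g), Mul(10, v)) (Function('f')(g, v) = Add(-8, Add(Add(Mul(-58, g), Mul(9, v)), v)) = Add(-8, Add(Mul(-58, g), Mul(10, v))) = Add(-8, Mul(-58, g), Mul(10, v)))
Pow(Add(Function('f')(Function('J')(-9), Function('T')(6, 0)), 35581), Rational(1, 2)) = Pow(Add(Add(-8, Mul(-58, Add(70, Mul(-7, -9))), Mul(10, Mul(6, Add(1, 6)))), 35581), Rational(1, 2)) = Pow(Add(Add(-8, Mul(-58, Add(70, 63)), Mul(10, Mul(6, 7))), 35581), Rational(1, 2)) = Pow(Add(Add(-8, Mul(-58, 133), Mul(10, 42)), 35581), Rational(1, 2)) = Pow(Add(Add(-8, -7714, 420), 35581), Rational(1, 2)) = Pow(Add(-7302, 35581), Rational(1, 2)) = Pow(28279, Rational(1, 2))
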